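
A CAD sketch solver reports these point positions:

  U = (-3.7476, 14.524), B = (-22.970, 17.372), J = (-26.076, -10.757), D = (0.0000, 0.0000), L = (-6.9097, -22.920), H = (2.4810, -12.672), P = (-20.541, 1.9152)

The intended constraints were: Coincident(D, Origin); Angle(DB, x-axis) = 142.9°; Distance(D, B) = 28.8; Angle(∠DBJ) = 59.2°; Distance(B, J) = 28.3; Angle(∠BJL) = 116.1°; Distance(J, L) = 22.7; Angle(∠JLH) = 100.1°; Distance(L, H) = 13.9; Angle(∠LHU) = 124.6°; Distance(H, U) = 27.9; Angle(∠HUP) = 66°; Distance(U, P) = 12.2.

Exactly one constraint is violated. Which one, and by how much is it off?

Distance(U, P) = 12.2 — off by 8.80.

D = (0.00, 0.00) ✓; DB at 142.9° ✓; |DB| = 28.80 ✓; ∠DBJ = 59.20° ✓; |BJ| = 28.30 ✓; ∠BJL = 116.1° ✓; |JL| = 22.70 ✓; ∠JLH = 100.1° ✓; |LH| = 13.90 ✓; ∠LHU = 124.6° ✓; |HU| = 27.90 ✓; ∠HUP = 66.00° ✓; |UP| = 21.00 ✗.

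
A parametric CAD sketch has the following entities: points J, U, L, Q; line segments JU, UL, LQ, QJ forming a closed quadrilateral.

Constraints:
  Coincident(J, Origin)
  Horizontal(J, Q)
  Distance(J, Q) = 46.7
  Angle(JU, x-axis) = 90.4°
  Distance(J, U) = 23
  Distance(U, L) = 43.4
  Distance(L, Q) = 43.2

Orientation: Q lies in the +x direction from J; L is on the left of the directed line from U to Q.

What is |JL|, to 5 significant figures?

57.397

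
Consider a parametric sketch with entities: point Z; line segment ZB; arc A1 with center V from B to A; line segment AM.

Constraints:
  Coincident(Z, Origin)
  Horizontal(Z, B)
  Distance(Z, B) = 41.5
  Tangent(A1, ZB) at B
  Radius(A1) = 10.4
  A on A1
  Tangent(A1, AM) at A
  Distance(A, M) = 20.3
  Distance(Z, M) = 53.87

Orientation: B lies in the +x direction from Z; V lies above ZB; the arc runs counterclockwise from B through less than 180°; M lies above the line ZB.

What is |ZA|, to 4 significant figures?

53.04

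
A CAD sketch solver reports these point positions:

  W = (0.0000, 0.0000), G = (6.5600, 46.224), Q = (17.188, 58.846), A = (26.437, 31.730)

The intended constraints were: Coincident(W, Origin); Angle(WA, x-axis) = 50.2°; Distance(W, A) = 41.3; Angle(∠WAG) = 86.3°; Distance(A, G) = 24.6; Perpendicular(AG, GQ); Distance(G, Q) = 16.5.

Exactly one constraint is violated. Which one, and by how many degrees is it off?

Perpendicular(AG, GQ) — off by 4.00°.

W = (0.00, 0.00) ✓; WA at 50.20° ✓; |WA| = 41.30 ✓; ∠WAG = 86.30° ✓; |AG| = 24.60 ✓; ∠(AG, GQ) = 94.00° ✗; |GQ| = 16.50 ✓.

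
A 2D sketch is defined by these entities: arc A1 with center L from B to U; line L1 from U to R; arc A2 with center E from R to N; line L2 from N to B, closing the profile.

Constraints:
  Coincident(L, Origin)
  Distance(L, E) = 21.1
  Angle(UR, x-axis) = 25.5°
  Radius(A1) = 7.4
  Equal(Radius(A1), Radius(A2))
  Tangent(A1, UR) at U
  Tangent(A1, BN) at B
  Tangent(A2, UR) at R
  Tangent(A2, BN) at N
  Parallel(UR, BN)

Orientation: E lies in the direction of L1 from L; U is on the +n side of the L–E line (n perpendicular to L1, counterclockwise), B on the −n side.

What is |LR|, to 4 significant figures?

22.36

The slot axis is L1's direction at 25.5°, so u = (cos 25.5°, sin 25.5°) = (0.9026, 0.4305) and n = (−sin 25.5°, cos 25.5°) = (-0.4305, 0.9026). L is at the origin and E lies 21.1 along u from L, so E = 21.1·u = (19.04, 9.084). Tangency of A1 to both parallel lines with radius 7.4 puts U and B at L ± 7.4·n: U = (-3.186, 6.679), B = (3.186, -6.679). Equal radii place R and N the same way about E: R = E + 7.4·n = (15.86, 15.76), N = E − 7.4·n = (22.23, 2.405). Then |LR| = |R − L| = 22.36.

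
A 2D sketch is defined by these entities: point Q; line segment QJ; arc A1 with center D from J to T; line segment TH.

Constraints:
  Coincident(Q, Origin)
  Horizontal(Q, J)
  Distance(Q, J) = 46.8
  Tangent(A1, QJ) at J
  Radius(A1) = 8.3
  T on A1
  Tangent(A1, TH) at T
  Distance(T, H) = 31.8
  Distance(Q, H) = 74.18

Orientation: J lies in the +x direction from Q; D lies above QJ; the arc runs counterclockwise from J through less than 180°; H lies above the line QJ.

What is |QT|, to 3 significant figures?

54.9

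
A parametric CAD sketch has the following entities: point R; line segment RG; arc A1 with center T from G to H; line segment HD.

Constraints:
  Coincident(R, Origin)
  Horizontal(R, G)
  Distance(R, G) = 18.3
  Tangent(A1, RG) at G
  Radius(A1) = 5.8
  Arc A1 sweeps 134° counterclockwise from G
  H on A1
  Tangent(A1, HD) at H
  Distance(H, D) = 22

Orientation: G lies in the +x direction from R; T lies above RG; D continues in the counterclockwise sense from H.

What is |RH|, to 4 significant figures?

24.53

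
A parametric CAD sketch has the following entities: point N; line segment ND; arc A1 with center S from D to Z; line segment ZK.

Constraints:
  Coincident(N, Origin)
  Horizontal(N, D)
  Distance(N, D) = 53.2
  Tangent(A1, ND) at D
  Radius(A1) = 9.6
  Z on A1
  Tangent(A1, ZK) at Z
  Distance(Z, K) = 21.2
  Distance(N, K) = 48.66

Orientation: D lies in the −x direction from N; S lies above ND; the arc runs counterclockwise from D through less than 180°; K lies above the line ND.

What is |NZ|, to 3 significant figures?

44.5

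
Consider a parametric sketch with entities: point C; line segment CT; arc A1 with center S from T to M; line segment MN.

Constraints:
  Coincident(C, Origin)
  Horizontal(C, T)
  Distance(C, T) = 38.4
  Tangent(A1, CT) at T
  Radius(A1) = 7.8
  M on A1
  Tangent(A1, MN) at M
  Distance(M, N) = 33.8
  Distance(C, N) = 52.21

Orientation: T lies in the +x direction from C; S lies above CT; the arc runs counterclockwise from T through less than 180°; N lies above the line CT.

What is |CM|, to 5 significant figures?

46.810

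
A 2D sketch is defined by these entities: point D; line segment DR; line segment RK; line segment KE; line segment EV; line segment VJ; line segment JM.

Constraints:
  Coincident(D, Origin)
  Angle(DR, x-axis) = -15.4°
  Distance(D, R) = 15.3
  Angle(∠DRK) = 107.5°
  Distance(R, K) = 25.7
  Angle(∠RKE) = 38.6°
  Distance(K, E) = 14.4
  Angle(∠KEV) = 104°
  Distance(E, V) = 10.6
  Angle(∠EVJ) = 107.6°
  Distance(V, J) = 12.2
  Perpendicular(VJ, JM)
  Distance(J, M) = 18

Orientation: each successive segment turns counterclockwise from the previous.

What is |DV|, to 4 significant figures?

16.06

∠RKE = 38.6° gives KE at -161.5° from the x-axis; with |KE| = 14.4, E = (15.05, 12.95). ∠KEV = 104.0° gives EV at -85.50° from the x-axis; with |EV| = 10.6, V = (15.89, 2.379). Then |DV| = |V − D| = 16.06.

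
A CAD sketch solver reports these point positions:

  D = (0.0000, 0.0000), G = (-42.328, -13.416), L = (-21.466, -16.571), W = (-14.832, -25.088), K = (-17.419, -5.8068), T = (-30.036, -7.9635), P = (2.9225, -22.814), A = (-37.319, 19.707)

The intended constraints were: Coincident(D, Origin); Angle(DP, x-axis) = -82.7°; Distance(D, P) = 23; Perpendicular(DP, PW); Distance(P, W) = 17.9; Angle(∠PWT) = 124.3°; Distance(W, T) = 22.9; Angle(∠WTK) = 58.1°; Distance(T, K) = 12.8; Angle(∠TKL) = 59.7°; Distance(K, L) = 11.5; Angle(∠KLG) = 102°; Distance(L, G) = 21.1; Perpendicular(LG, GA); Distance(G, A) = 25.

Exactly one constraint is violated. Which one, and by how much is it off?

Distance(G, A) = 25 — off by 8.50.

D = (0.00, 0.00) ✓; DP at -82.70° ✓; |DP| = 23.00 ✓; ∠(DP, PW) = 90.00° ✓; |PW| = 17.90 ✓; ∠PWT = 124.3° ✓; |WT| = 22.90 ✓; ∠WTK = 58.10° ✓; |TK| = 12.80 ✓; ∠TKL = 59.70° ✓; |KL| = 11.50 ✓; ∠KLG = 102.0° ✓; |LG| = 21.10 ✓; ∠(LG, GA) = 90.00° ✓; |GA| = 33.50 ✗.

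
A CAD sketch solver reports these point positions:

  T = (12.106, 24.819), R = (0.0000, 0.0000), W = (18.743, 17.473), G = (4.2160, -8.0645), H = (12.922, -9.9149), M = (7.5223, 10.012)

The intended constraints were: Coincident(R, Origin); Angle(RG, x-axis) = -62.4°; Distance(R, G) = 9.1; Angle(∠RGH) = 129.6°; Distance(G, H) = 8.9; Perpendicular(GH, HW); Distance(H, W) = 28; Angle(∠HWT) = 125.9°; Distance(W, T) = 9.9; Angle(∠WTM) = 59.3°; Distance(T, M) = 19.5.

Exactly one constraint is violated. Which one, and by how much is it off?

Distance(T, M) = 19.5 — off by 4.00.

R = (0.00, 0.00) ✓; RG at -62.40° ✓; |RG| = 9.100 ✓; ∠RGH = 129.6° ✓; |GH| = 8.900 ✓; ∠(GH, HW) = 90.00° ✓; |HW| = 28.00 ✓; ∠HWT = 125.9° ✓; |WT| = 9.900 ✓; ∠WTM = 59.30° ✓; |TM| = 15.50 ✗.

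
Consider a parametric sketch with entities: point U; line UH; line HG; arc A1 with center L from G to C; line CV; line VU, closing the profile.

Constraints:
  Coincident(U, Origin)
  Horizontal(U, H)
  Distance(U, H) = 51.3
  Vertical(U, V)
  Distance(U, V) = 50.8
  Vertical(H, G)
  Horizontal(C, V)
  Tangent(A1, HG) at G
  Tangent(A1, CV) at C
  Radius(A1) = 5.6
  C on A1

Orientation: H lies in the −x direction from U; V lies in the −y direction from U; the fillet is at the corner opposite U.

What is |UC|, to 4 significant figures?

68.33

The virtual corner opposite U is at (-51.30, -50.80). Tangency of A1 to HG means the radius LG is perpendicular to HG and since A1 is tangent to CV there, LC ⟂ CV, with radius 5.6, so the center L sits 5.6 in from both sides at L = (-45.70, -45.20). That places the tangent points at G = (-51.30, -45.20) on HG and C = (-45.70, -50.80) on CV. Then |UC| = |C − U| = 68.33.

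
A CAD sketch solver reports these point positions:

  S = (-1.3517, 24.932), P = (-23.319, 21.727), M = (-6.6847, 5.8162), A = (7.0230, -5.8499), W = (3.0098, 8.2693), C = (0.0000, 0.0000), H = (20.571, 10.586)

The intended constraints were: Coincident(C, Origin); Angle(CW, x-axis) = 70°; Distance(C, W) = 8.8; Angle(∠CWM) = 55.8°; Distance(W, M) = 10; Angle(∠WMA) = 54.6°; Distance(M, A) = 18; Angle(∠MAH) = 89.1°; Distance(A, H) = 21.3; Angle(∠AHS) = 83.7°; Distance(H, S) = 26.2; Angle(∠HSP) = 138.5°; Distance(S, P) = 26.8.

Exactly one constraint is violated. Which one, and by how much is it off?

Distance(S, P) = 26.8 — off by 4.60.

C = (0.00, 0.00) ✓; CW at 70.00° ✓; |CW| = 8.800 ✓; ∠CWM = 55.80° ✓; |WM| = 10.00 ✓; ∠WMA = 54.60° ✓; |MA| = 18.00 ✓; ∠MAH = 89.10° ✓; |AH| = 21.30 ✓; ∠AHS = 83.70° ✓; |HS| = 26.20 ✓; ∠HSP = 138.5° ✓; |SP| = 22.20 ✗.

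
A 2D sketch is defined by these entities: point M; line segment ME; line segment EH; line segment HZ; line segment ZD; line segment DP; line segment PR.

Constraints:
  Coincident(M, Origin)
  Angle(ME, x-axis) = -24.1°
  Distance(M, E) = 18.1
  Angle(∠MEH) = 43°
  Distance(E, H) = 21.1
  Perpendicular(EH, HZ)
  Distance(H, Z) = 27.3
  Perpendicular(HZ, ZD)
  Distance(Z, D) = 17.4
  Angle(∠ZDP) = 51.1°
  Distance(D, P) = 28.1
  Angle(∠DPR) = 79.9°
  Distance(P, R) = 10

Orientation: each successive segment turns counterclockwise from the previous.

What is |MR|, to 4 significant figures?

14.68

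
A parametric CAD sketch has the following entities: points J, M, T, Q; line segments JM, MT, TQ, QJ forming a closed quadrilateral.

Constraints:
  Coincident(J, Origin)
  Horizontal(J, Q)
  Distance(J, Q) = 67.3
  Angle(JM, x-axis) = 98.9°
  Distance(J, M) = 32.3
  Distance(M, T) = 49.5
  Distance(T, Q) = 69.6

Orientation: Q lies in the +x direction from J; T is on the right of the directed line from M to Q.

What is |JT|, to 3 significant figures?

17.3

J is at the origin; JQ is horizontal with |JQ| = 67.3 and Q in +x, so Q = (67.3, 0). JM runs at 98.9° with |JM| = 32.3, so M = (-5.00, 31.9). T is determined by |MT| = 49.5 and |TQ| = 69.6 together: it lies at the intersection of circle(M, 49.5) and circle(Q, 69.6). With |MQ| = 79.0, the foot of the radical line on MQ is 24.4 from M and the perpendicular offset is √(49.5² − 24.4²) = 43.1. Taking the right-of-MQ solution: T = (-0.104, -17.3).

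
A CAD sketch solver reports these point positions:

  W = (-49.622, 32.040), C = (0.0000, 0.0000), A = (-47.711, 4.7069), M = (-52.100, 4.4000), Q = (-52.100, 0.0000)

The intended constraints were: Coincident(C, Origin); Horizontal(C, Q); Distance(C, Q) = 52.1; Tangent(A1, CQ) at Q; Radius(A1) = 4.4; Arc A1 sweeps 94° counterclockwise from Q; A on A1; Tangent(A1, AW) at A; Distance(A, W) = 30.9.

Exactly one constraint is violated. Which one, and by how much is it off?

Distance(A, W) = 30.9 — off by 3.50.

C = (0.00, 0.00) ✓; C.y = 0.00, Q.y = 0.00 ✓; |CQ| = 52.10 ✓; ∠(MQ, QC) = 90.00° ✓; |MQ| = 4.400 ✓; bearing(M→A) − bearing(M→Q) = 94.00° ✓; |MA| = 4.400 ✓; ∠(MA, AW) = 90.00° ✓; |AW| = 27.40 ✗.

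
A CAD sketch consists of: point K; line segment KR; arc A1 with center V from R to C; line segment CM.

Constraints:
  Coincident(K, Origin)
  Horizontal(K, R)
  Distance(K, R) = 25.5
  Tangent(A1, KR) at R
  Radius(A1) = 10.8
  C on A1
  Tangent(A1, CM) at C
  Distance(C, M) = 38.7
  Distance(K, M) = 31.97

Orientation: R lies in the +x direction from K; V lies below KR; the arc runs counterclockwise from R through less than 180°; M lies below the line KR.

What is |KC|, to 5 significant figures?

18.142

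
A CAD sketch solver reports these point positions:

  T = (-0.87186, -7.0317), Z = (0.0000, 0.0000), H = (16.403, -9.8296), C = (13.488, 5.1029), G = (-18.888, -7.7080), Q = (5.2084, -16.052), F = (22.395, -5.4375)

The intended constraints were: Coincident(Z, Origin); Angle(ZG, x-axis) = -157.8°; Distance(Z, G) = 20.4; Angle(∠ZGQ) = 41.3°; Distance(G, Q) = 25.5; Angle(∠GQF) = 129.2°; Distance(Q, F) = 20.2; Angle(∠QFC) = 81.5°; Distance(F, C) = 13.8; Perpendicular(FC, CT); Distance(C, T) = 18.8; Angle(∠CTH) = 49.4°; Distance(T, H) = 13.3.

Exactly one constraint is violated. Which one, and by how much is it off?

Distance(T, H) = 13.3 — off by 4.20.

Z = (0.00, 0.00) ✓; ZG at -157.8° ✓; |ZG| = 20.40 ✓; ∠ZGQ = 41.30° ✓; |GQ| = 25.50 ✓; ∠GQF = 129.2° ✓; |QF| = 20.20 ✓; ∠QFC = 81.50° ✓; |FC| = 13.80 ✓; ∠(FC, CT) = 90.00° ✓; |CT| = 18.80 ✓; ∠CTH = 49.40° ✓; |TH| = 17.50 ✗.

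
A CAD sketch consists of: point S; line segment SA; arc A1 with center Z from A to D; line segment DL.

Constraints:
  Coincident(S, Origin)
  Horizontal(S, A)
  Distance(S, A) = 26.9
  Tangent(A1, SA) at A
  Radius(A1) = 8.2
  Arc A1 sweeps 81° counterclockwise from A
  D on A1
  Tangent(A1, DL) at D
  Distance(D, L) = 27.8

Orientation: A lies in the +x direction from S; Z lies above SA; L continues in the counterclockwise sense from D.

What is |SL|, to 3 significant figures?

52.2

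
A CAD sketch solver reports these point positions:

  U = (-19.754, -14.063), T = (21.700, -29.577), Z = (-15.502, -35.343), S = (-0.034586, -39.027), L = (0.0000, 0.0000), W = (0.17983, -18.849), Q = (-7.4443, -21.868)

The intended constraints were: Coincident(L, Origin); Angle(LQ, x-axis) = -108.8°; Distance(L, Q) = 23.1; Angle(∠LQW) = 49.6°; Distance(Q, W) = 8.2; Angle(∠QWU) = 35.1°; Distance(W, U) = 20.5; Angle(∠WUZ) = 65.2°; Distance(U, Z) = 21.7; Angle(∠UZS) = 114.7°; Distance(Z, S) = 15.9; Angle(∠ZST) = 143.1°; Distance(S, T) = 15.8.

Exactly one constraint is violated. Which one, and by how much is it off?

Distance(S, T) = 15.8 — off by 7.90.

L = (0.00, 0.00) ✓; LQ at -108.8° ✓; |LQ| = 23.10 ✓; ∠LQW = 49.60° ✓; |QW| = 8.200 ✓; ∠QWU = 35.10° ✓; |WU| = 20.50 ✓; ∠WUZ = 65.20° ✓; |UZ| = 21.70 ✓; ∠UZS = 114.7° ✓; |ZS| = 15.90 ✓; ∠ZST = 143.1° ✓; |ST| = 23.70 ✗.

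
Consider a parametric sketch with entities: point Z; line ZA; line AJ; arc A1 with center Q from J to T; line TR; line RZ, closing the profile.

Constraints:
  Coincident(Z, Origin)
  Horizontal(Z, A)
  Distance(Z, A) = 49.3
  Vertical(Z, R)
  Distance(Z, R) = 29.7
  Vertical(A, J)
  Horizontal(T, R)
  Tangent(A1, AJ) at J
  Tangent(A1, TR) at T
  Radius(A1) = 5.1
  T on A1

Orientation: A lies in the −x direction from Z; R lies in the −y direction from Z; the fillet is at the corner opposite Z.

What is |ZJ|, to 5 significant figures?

55.097

Z is at the origin; ZA is horizontal with |ZA| = 49.3 and A on the −x side, so A = (-49.300, 0.0000). Z and R share the same x with |ZR| = 29.7 and R on the −y side, so R = (0.0000, -29.700). The virtual corner opposite Z is at (-49.300, -29.700). The tangent condition forces QJ to be normal to AJ and since A1 is tangent to TR there, QT ⟂ TR, with radius 5.1, so the center Q sits 5.1 in from both sides at Q = (-44.200, -24.600). That places the tangent points at J = (-49.300, -24.600) on AJ and T = (-44.200, -29.700) on TR. Then |ZJ| = |J − Z| = 55.097.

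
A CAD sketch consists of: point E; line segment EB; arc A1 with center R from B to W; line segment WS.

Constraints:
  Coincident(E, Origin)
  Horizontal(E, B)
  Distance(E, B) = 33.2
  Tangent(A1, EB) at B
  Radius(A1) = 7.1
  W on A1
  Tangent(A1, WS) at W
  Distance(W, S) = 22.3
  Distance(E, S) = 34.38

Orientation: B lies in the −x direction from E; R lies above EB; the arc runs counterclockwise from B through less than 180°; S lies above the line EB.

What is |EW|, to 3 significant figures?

26.9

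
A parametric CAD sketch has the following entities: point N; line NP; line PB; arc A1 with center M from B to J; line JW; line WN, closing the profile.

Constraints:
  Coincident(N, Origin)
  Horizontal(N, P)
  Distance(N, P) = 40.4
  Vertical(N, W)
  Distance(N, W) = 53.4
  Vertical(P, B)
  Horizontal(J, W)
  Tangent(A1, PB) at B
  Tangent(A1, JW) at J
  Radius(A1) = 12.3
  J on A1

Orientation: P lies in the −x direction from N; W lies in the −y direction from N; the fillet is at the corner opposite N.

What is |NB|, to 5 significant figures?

57.631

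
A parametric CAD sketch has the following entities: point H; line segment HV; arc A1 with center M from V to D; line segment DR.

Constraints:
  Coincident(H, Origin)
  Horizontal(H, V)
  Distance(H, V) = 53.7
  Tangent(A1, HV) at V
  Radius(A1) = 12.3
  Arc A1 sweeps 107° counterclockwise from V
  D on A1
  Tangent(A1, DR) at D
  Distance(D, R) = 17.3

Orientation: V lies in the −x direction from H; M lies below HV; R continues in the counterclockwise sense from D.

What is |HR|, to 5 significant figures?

68.564

H is at the origin; H and V share the same y with |HV| = 53.7 and V on the −x side, so V = (-53.700, 0.0000). Since A1 is tangent to HV there, MV ⟂ HV, so M = V + (0, -12.3) = (-53.700, -12.300). On A1, V sits at bearing 90° from M; a 107° counterclockwise sweep puts D at bearing 197°, so D = M + 12.3·(cos 197°, sin 197°) = (-65.463, -15.896). Tangency of A1 to DR means the radius MD is perpendicular to DR, so DR runs along (−sin 197°, cos 197°); with |DR| = 17.3, R = (-60.405, -32.440). Then |HR| = |R − H| = 68.564.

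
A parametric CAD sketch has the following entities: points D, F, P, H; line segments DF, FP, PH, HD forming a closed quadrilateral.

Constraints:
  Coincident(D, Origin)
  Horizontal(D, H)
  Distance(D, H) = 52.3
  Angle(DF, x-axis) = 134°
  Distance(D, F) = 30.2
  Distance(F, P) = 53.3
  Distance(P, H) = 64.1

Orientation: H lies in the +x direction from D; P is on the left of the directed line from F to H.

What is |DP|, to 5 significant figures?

59.086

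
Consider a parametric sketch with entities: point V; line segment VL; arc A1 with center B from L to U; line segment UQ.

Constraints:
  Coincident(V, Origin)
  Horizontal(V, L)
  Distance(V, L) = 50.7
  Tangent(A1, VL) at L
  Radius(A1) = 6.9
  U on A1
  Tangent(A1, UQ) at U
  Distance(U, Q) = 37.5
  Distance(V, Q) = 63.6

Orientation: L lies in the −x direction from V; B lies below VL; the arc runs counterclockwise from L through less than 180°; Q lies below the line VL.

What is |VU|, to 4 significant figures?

57.96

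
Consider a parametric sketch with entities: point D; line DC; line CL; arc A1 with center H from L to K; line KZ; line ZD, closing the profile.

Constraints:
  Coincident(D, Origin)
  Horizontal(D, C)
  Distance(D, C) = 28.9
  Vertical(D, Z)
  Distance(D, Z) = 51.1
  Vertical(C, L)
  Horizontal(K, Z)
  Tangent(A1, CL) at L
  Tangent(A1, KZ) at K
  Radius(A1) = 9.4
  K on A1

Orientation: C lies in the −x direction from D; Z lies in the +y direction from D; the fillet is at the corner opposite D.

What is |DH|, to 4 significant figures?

46.03

DZ is vertical with |DZ| = 51.1 and Z on the +y side, so Z = (0.000, 51.10). The virtual corner opposite D is at (-28.90, 51.10). The tangent condition forces HL to be normal to CL and the tangent condition forces HK to be normal to KZ, with radius 9.4, so the center H sits 9.4 in from both sides at H = (-19.50, 41.70). Then |DH| = |H − D| = 46.03.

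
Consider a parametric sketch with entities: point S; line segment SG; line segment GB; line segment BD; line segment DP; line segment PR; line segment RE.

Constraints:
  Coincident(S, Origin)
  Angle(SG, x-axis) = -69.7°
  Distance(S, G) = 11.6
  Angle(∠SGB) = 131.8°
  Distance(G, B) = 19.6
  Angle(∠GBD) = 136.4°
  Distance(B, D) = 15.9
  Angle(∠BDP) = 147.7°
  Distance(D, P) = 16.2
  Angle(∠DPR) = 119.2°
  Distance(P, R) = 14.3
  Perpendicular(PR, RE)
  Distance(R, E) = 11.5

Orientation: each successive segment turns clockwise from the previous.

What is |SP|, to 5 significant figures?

46.436

S is at the origin; SG runs at -69.7° with length 11.6, so G = (4.0245, -10.880). ∠SGB = 131.8° gives GB at -117.90° from the x-axis; with |GB| = 19.6, B = (-5.1470, -28.201). ∠GBD = 136.4° gives BD at -161.50° from the x-axis; with |BD| = 15.9, D = (-20.225, -33.246). ∠BDP = 147.7° gives DP at 166.20° from the x-axis; with |DP| = 16.2, P = (-35.958, -29.382). Then |SP| = |P − S| = 46.436.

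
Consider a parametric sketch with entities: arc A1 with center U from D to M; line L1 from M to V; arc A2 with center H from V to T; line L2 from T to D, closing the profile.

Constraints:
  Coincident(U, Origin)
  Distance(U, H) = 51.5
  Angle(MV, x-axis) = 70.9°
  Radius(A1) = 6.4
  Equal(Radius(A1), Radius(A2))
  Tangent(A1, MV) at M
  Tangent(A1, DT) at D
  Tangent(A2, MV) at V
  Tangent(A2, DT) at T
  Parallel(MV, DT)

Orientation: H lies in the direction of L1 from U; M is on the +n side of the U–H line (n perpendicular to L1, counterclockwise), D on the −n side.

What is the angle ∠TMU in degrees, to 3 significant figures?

76.0°

The slot axis is L1's direction at 70.9°, so u = (cos 70.9°, sin 70.9°) = (0.327, 0.945) and n = (−sin 70.9°, cos 70.9°) = (-0.945, 0.327). U is at the origin and H lies 51.5 along u from U, so H = 51.5·u = (16.9, 48.7). Tangency of A1 to both parallel lines with radius 6.4 puts M and D at U ± 6.4·n: M = (-6.05, 2.09), D = (6.05, -2.09). Equal radii place V and T the same way about H: V = H + 6.4·n = (10.8, 50.8), T = H − 6.4·n = (22.9, 46.6). Then cos ∠TMU = MT·MU / (|MT||MU|), giving 76.0°.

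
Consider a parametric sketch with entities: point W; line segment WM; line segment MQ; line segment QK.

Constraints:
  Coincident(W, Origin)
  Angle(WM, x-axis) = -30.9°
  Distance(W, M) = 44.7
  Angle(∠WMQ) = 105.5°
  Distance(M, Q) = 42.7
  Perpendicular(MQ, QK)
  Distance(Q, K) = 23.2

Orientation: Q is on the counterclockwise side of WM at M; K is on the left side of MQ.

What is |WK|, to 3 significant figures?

58.1

W is at the origin; WM runs at -30.9° with length 44.7, so M = 44.7·(cos -30.9°, sin -30.9°) = (38.4, -23.0). ∠WMQ = 105.5°, so MQ runs at -30.9° + (180° − 105.5°) = 43.6° from the x-axis; with |MQ| = 42.7, Q = M + 42.7·(cos 43.6°, sin 43.6°) = (69.3, 6.49). MQ is perpendicular to QK; with |QK| = 23.2 on the left of MQ, K = Q + 23.2·(-0.690, 0.724) = (53.3, 23.3). Then |WK| = |K − W| = 58.1.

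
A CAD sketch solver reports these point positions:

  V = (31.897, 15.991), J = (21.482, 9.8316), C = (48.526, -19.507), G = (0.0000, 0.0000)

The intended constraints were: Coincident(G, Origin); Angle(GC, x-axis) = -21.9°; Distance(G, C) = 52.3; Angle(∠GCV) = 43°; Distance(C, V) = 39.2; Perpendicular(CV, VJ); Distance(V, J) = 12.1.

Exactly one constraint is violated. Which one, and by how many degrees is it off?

Perpendicular(CV, VJ) — off by 5.50°.

G = (0.00, 0.00) ✓; GC at -21.90° ✓; |GC| = 52.30 ✓; ∠GCV = 43.00° ✓; |CV| = 39.20 ✓; ∠(CV, VJ) = 95.50° ✗; |VJ| = 12.10 ✓.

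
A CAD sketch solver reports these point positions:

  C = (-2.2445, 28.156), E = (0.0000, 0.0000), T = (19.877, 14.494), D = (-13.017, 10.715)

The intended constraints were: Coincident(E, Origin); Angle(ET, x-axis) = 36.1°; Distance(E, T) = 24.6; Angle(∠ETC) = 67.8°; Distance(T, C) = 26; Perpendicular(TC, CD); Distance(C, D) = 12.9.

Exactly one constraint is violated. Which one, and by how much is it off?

Distance(C, D) = 12.9 — off by 7.60.

E = (0.00, 0.00) ✓; ET at 36.10° ✓; |ET| = 24.60 ✓; ∠ETC = 67.80° ✓; |TC| = 26.00 ✓; ∠(TC, CD) = 90.00° ✓; |CD| = 20.50 ✗.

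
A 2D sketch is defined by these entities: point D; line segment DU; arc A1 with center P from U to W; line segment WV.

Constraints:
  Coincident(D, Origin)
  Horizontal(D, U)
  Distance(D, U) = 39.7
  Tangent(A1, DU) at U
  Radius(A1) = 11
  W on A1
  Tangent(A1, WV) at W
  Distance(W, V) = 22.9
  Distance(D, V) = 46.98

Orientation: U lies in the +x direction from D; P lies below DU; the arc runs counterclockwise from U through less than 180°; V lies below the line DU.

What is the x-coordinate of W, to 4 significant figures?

28.77

Checks: |PW| = 11.00 ✓; ∠(PW, WV) = 90.00° ✓; |WV| = 22.90 ✓; |DV| = 46.98 ✓.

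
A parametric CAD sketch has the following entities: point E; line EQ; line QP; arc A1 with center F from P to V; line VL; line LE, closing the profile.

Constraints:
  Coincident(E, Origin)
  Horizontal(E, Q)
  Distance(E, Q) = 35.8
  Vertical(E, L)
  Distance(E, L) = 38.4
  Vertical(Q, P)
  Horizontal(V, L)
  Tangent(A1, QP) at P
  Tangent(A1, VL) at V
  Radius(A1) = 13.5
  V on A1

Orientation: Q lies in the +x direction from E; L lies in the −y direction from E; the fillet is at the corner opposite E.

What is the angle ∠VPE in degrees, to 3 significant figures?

79.8°

The virtual corner opposite E is at (35.8, -38.4). Since A1 is tangent to QP there, FP ⟂ QP and since A1 is tangent to VL there, FV ⟂ VL, with radius 13.5, so the center F sits 13.5 in from both sides at F = (22.3, -24.9). That places the tangent points at P = (35.8, -24.9) on QP and V = (22.3, -38.4) on VL. Then cos ∠VPE = PV·PE / (|PV||PE|), giving 79.8°.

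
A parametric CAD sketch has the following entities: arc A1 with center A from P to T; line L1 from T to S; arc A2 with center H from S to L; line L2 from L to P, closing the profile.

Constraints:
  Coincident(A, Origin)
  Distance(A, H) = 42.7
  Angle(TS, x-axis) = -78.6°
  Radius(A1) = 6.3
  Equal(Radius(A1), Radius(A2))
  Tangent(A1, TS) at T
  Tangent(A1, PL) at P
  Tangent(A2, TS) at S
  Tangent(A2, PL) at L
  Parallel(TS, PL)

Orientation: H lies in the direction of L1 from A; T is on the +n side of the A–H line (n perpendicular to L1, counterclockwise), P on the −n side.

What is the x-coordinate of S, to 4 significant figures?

14.62

The slot axis is L1's direction at -78.6°, so u = (cos -78.6°, sin -78.6°) = (0.1977, -0.9803) and n = (−sin -78.6°, cos -78.6°) = (0.9803, 0.1977). A is at the origin and H lies 42.7 along u from A, so H = 42.7·u = (8.440, -41.86). Tangency of A1 to both parallel lines with radius 6.3 puts T and P at A ± 6.3·n: T = (6.176, 1.245), P = (-6.176, -1.245). Equal radii place S and L the same way about H: S = H + 6.3·n = (14.62, -40.61), L = H − 6.3·n = (2.264, -43.10). So S.x = 14.62.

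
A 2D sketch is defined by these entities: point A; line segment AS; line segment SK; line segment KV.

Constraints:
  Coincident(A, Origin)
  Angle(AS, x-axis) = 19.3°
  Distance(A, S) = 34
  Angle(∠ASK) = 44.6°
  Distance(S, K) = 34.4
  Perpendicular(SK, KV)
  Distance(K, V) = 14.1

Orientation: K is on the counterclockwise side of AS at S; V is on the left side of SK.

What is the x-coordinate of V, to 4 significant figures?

-5.037

∠ASK = 44.6°, so SK runs at 19.3° + (180° − 44.6°) = 154.7° from the x-axis; with |SK| = 34.4, K = S + 34.4·(cos 154.7°, sin 154.7°) = (0.9888, 25.94). The perpendicularity gives KV at right angles to SK; with |KV| = 14.1 on the left of SK, V = K + 14.1·(-0.4274, -0.9041) = (-5.037, 13.19). So V.x = -5.037.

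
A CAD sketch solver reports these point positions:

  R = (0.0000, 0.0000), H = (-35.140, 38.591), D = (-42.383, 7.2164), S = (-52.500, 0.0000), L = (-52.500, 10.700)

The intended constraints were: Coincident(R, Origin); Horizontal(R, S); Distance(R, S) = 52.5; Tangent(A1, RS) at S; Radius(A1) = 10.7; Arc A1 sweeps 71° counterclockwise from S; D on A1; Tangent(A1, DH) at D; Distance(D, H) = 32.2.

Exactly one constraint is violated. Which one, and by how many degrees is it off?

Tangent(A1, DH) at D — off by 6.00°.

R = (0.00, 0.00) ✓; R.y = 0.00, S.y = 0.00 ✓; |RS| = 52.50 ✓; ∠(LS, SR) = 90.00° ✓; |LS| = 10.70 ✓; bearing(L→D) − bearing(L→S) = 71.00° ✓; |LD| = 10.70 ✓; ∠(LD, DH) = 84.00° ✗; |DH| = 32.20 ✓.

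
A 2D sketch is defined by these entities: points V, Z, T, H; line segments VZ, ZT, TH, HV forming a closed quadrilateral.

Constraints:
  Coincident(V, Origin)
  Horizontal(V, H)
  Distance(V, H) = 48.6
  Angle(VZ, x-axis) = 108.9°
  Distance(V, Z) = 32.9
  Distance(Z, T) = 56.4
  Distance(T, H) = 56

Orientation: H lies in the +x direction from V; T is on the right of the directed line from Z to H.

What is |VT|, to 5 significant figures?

24.623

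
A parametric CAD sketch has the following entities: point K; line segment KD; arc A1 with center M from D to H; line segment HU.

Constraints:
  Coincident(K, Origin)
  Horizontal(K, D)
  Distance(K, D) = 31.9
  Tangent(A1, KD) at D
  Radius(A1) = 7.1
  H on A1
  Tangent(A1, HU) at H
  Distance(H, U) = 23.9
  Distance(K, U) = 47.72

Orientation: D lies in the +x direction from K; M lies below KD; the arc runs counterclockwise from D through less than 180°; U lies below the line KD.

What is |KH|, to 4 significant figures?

27.41

Checks: K.y = 0.00, D.y = 0.00 ✓; |MH| = 7.100 ✓; ∠(MH, HU) = 90.00° ✓; |HU| = 23.90 ✓; |KU| = 47.72 ✓.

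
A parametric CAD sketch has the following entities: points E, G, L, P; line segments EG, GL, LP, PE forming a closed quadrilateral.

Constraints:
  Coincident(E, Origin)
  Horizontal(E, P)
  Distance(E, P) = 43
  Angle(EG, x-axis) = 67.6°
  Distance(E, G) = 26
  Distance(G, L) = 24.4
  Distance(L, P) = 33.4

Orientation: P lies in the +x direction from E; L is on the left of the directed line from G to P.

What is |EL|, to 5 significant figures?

45.890

Checks: |GL| = 24.40 ✓; |LP| = 33.40 ✓.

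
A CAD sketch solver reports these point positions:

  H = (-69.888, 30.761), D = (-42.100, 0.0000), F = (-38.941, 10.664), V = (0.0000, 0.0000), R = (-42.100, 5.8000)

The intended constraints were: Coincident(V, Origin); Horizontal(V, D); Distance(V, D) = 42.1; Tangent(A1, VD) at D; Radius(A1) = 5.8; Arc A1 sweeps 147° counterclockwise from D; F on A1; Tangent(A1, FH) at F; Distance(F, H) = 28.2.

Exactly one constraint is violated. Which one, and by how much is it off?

Distance(F, H) = 28.2 — off by 8.70.

V = (0.00, 0.00) ✓; V.y = 0.00, D.y = 0.00 ✓; |VD| = 42.10 ✓; ∠(RD, DV) = 90.00° ✓; |RD| = 5.800 ✓; bearing(R→F) − bearing(R→D) = 147.0° ✓; |RF| = 5.800 ✓; ∠(RF, FH) = 90.00° ✓; |FH| = 36.90 ✗.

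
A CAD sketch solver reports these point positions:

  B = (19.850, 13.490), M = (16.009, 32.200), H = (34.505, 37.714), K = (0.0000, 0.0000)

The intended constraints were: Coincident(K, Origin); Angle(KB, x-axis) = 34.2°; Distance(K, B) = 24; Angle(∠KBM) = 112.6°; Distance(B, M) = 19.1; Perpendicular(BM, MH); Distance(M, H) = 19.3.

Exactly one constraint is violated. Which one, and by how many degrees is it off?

Perpendicular(BM, MH) — off by 5.00°.

K = (0.00, 0.00) ✓; KB at 34.20° ✓; |KB| = 24.00 ✓; ∠KBM = 112.6° ✓; |BM| = 19.10 ✓; ∠(BM, MH) = 85.00° ✗; |MH| = 19.30 ✓.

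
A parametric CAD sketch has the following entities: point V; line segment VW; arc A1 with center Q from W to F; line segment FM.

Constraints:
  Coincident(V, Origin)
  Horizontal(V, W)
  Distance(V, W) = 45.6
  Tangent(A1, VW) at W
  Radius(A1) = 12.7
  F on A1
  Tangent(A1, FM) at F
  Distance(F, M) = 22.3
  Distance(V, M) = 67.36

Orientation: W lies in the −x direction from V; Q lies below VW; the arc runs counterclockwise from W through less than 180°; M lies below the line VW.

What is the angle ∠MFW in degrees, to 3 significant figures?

134°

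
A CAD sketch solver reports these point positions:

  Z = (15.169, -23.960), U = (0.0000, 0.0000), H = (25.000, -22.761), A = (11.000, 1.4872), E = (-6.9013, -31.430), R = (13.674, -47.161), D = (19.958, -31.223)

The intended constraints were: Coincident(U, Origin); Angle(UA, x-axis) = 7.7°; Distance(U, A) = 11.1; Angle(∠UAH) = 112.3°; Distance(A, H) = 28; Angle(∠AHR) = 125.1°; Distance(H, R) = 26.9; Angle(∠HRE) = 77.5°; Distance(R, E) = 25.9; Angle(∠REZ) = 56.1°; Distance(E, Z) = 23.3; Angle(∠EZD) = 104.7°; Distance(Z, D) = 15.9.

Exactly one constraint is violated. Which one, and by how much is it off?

Distance(Z, D) = 15.9 — off by 7.20.

U = (0.00, 0.00) ✓; UA at 7.700° ✓; |UA| = 11.10 ✓; ∠UAH = 112.3° ✓; |AH| = 28.00 ✓; ∠AHR = 125.1° ✓; |HR| = 26.90 ✓; ∠HRE = 77.50° ✓; |RE| = 25.90 ✓; ∠REZ = 56.10° ✓; |EZ| = 23.30 ✓; ∠EZD = 104.7° ✓; |ZD| = 8.700 ✗.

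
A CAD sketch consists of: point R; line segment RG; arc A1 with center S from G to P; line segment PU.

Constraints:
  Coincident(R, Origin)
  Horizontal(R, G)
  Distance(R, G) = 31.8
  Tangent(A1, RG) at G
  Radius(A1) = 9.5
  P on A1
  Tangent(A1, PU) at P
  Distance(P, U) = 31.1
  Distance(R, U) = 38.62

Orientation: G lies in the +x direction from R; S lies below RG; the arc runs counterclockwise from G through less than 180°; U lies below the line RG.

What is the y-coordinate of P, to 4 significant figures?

-6.618

R is at the origin; RG is horizontal with |RG| = 31.8 and G on the +x side, so G = (31.80, 0.000). A1 meets RG tangentially, so SG is at right angles to RG, so S = G + (0, -9.5) = (31.80, -9.500). Since SP ⟂ PU (tangency), |SU| = √(9.5² + 31.1²) = 32.52 regardless of where P sits on A1. So U lies on both circle(R, 38.62) and circle(S, 32.52); the below-RG intersection is U = (13.31, -36.25). P is the foot of the tangent from U: P = (22.75, -6.618).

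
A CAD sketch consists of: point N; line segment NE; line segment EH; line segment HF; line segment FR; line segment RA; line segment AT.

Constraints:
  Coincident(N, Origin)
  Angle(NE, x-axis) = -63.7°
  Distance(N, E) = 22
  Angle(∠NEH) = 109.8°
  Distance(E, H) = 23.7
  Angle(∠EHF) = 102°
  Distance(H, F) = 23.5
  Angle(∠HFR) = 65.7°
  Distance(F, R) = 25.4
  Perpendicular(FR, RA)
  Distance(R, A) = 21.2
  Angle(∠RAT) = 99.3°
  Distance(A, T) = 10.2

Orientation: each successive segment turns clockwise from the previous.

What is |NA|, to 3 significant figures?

28.6

N is at the origin; NE runs at -63.7° with length 22.0, so E = (9.75, -19.7). ∠NEH = 109.8° gives EH at -134° from the x-axis; with |EH| = 23.7, H = (-6.69, -36.8). ∠EHF = 102.0° gives HF at 148° from the x-axis; with |HF| = 23.5, F = (-26.6, -24.4). ∠HFR = 65.7° gives FR at 33.8° from the x-axis; with |FR| = 25.4, R = (-5.53, -10.3). FR ⟂ RA, so RA runs at -56.2°; with |RA| = 21.2, A = (6.26, -27.9). Then |NA| = |A − N| = 28.6.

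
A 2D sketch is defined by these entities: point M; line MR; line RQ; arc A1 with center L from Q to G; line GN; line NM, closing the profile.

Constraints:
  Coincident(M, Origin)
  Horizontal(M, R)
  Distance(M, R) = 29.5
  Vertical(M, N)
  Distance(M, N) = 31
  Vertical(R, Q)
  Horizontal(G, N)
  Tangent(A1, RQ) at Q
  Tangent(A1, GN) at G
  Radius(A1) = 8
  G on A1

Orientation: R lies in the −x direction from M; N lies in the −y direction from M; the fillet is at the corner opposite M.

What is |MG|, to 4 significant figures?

37.73

M is at the origin; M and R share the same y with |MR| = 29.5 and R on the −x side, so R = (-29.50, 0.000). M and N share the same x with |MN| = 31.0 and N on the −y side, so N = (0.000, -31.00). The virtual corner opposite M is at (-29.50, -31.00). A1 meets RQ tangentially, so LQ is at right angles to RQ and tangency of A1 to GN means the radius LG is perpendicular to GN, with radius 8.0, so the center L sits 8.0 in from both sides at L = (-21.50, -23.00). That places the tangent points at Q = (-29.50, -23.00) on RQ and G = (-21.50, -31.00) on GN. Then |MG| = |G − M| = 37.73.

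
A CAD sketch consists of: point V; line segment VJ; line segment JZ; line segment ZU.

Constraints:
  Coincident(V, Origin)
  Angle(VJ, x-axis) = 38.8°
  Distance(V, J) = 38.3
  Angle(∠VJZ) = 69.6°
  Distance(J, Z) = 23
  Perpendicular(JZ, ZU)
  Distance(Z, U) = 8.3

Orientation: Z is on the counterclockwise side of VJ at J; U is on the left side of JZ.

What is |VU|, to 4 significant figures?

29.24

V is at the origin; VJ runs at 38.8° with length 38.3, so J = 38.3·(cos 38.8°, sin 38.8°) = (29.85, 24.00). ∠VJZ = 69.6°, so JZ runs at 38.8° + (180° − 69.6°) = 149.2° from the x-axis; with |JZ| = 23.0, Z = J + 23.0·(cos 149.2°, sin 149.2°) = (10.09, 35.78). JZ is perpendicular to ZU; with |ZU| = 8.3 on the left of JZ, U = Z + 8.3·(-0.5120, -0.8590) = (5.843, 28.65). Then |VU| = |U − V| = 29.24.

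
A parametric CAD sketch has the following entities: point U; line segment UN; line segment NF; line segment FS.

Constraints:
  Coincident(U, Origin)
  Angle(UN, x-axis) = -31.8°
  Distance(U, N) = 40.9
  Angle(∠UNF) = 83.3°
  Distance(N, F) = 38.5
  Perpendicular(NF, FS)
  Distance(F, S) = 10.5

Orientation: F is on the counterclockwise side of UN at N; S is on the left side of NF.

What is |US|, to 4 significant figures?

45.22

∠UNF = 83.3°, so NF runs at -31.8° + (180° − 83.3°) = 64.90° from the x-axis; with |NF| = 38.5, F = N + 38.5·(cos 64.90°, sin 64.90°) = (51.09, 13.31). The perpendicularity gives FS at right angles to NF; with |FS| = 10.5 on the left of NF, S = F + 10.5·(-0.9056, 0.4242) = (41.58, 17.77). Then |US| = |S − U| = 45.22.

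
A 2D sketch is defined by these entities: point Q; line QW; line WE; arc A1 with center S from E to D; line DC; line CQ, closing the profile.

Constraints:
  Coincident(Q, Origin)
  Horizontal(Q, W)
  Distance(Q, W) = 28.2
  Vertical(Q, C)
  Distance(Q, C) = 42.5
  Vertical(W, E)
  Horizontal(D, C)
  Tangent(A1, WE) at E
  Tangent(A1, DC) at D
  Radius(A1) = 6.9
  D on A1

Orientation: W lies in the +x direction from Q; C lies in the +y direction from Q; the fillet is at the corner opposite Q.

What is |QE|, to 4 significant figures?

45.42

Q is at the origin; QW is horizontal with |QW| = 28.2 and W on the +x side, so W = (28.20, 0.000). QC is vertical with |QC| = 42.5 and C on the +y side, so C = (0.000, 42.50). The virtual corner opposite Q is at (28.20, 42.50). The tangent condition forces SE to be normal to WE and A1 meets DC tangentially, so SD is at right angles to DC, with radius 6.9, so the center S sits 6.9 in from both sides at S = (21.30, 35.60). That places the tangent points at E = (28.20, 35.60) on WE and D = (21.30, 42.50) on DC. Then |QE| = |E − Q| = 45.42.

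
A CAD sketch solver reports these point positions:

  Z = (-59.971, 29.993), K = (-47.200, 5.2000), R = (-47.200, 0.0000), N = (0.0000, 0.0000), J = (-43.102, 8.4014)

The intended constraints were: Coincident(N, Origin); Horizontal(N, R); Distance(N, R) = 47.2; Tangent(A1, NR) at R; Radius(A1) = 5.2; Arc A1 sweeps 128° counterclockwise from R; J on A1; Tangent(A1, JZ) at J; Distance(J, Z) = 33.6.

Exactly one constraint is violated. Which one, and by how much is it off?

Distance(J, Z) = 33.6 — off by 6.20.

N = (0.00, 0.00) ✓; N.y = 0.00, R.y = 0.00 ✓; |NR| = 47.20 ✓; ∠(KR, RN) = 90.00° ✓; |KR| = 5.200 ✓; bearing(K→J) − bearing(K→R) = 128.0° ✓; |KJ| = 5.200 ✓; ∠(KJ, JZ) = 90.00° ✓; |JZ| = 27.40 ✗.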